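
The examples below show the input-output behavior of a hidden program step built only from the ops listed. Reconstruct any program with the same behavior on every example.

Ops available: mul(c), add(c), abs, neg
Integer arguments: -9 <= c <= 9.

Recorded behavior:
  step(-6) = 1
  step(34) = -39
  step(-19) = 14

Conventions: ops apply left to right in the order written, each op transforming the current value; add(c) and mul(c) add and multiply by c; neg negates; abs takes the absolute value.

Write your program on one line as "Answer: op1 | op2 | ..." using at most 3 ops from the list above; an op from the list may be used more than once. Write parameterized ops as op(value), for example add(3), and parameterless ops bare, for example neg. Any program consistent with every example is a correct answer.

neg | add(-5)

Check, running the answer program on each example:
  -6 -> 6 -> 1
  34 -> -34 -> -39
  -19 -> 19 -> 14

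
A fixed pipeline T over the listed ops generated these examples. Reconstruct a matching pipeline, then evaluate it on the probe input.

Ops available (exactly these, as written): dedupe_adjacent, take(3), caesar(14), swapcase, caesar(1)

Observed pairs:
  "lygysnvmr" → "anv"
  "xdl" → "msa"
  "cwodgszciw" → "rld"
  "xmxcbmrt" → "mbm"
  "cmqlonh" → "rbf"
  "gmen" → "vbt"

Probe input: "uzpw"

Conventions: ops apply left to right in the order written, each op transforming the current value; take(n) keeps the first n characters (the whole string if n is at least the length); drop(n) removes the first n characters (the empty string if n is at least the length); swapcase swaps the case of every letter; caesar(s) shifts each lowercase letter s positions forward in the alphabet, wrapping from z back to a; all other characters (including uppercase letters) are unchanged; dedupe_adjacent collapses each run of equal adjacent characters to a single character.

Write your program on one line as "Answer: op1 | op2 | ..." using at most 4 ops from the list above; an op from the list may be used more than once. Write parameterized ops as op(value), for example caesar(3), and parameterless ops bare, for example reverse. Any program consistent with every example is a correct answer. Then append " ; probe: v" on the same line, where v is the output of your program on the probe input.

take(3) | caesar(1) | caesar(14) ; probe: "joe"

Check, running the answer program on each example:
  "lygysnvmr" -> "lyg" -> "mzh" -> "anv"
  "xdl" -> "xdl" -> "yem" -> "msa"
  "cwodgszciw" -> "cwo" -> "dxp" -> "rld"
  "xmxcbmrt" -> "xmx" -> "yny" -> "mbm"
  "cmqlonh" -> "cmq" -> "dnr" -> "rbf"
  "gmen" -> "gme" -> "hnf" -> "vbt"
  probe: "uzpw" -> "uzp" -> "vaq" -> "joe"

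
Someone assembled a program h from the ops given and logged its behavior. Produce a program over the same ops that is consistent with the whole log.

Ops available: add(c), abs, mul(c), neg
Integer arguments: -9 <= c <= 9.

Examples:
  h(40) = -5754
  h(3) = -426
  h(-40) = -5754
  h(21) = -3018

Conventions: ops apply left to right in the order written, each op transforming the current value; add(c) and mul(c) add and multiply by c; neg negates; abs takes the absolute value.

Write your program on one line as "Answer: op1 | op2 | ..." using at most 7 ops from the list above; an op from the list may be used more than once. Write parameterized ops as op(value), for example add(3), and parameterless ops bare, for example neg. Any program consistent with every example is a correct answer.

abs | mul(-1) | mul(4) | mul(-6) | add(-1) | mul(-6)

Check, running the answer program on each example:
  40 -> 40 -> -40 -> -160 -> 960 -> 959 -> -5754
  3 -> 3 -> -3 -> -12 -> 72 -> 71 -> -426
  -40 -> 40 -> -40 -> -160 -> 960 -> 959 -> -5754
  21 -> 21 -> -21 -> -84 -> 504 -> 503 -> -3018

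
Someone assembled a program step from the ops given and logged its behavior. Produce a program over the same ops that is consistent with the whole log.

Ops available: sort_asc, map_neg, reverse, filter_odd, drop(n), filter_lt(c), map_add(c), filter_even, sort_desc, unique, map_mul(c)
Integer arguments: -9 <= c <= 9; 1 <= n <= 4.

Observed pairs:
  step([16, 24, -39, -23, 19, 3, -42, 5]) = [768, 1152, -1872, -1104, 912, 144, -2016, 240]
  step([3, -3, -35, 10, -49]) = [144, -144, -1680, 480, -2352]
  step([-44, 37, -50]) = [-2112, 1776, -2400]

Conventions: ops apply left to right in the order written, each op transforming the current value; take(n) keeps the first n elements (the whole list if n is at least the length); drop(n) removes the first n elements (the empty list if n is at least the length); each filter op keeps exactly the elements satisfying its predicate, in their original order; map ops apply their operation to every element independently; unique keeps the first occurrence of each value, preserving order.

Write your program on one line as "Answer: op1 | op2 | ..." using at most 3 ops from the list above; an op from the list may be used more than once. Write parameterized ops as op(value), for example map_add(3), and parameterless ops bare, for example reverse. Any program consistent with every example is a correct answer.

map_neg | map_mul(6) | map_mul(-8)

Check, running the answer program on each example:
  [16, 24, -39, -23, 19, 3, -42, 5] -> [-16, -24, 39, 23, -19, -3, 42, -5] -> [-96, -144, 234, 138, -114, -18, 252, -30] -> [768, 1152, -1872, -1104, 912, 144, -2016, 240]
  [3, -3, -35, 10, -49] -> [-3, 3, 35, -10, 49] -> [-18, 18, 210, -60, 294] -> [144, -144, -1680, 480, -2352]
  [-44, 37, -50] -> [44, -37, 50] -> [264, -222, 300] -> [-2112, 1776, -2400]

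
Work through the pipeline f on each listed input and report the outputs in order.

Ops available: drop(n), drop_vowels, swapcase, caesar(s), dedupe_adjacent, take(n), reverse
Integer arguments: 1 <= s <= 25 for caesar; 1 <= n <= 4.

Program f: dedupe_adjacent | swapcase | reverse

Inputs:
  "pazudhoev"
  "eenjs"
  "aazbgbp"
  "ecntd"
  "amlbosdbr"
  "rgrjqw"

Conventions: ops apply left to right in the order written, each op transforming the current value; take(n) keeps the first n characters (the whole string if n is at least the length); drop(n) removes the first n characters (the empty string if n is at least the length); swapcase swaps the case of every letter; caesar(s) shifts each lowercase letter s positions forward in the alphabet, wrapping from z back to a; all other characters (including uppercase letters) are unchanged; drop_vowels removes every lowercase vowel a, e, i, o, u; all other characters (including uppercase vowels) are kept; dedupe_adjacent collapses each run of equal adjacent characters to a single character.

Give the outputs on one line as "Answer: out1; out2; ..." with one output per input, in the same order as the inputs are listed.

"VEOHDUZAP"; "SJNE"; "PBGBZA"; "DTNCE"; "RBDSOBLMA"; "WQJRGR"

Execution, op by op:
  "pazudhoev" -> "pazudhoev" -> "PAZUDHOEV" -> "VEOHDUZAP"
  "eenjs" -> "enjs" -> "ENJS" -> "SJNE"
  "aazbgbp" -> "azbgbp" -> "AZBGBP" -> "PBGBZA"
  "ecntd" -> "ecntd" -> "ECNTD" -> "DTNCE"
  "amlbosdbr" -> "amlbosdbr" -> "AMLBOSDBR" -> "RBDSOBLMA"
  "rgrjqw" -> "rgrjqw" -> "RGRJQW" -> "WQJRGR"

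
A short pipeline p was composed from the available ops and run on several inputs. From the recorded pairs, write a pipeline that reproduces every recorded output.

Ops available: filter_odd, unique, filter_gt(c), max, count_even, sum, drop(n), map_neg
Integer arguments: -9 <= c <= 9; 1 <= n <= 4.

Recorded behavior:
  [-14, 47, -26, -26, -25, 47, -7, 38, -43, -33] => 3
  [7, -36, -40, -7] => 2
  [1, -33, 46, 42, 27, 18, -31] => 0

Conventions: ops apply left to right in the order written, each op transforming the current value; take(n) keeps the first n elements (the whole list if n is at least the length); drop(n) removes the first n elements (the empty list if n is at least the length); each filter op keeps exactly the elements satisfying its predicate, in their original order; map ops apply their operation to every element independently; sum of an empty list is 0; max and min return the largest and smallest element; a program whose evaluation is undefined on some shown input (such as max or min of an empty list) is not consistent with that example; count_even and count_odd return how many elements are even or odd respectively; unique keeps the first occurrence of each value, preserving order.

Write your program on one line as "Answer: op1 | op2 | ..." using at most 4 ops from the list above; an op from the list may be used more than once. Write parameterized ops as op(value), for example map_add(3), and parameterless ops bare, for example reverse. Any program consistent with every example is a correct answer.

map_neg | filter_gt(5) | count_even

Check, running the answer program on each example:
  [-14, 47, -26, -26, -25, 47, -7, 38, -43, -33] -> [14, -47, 26, 26, 25, -47, 7, -38, 43, 33] -> [14, 26, 26, 25, 7, 43, 33] -> 3
  [7, -36, -40, -7] -> [-7, 36, 40, 7] -> [36, 40, 7] -> 2
  [1, -33, 46, 42, 27, 18, -31] -> [-1, 33, -46, -42, -27, -18, 31] -> [33, 31] -> 0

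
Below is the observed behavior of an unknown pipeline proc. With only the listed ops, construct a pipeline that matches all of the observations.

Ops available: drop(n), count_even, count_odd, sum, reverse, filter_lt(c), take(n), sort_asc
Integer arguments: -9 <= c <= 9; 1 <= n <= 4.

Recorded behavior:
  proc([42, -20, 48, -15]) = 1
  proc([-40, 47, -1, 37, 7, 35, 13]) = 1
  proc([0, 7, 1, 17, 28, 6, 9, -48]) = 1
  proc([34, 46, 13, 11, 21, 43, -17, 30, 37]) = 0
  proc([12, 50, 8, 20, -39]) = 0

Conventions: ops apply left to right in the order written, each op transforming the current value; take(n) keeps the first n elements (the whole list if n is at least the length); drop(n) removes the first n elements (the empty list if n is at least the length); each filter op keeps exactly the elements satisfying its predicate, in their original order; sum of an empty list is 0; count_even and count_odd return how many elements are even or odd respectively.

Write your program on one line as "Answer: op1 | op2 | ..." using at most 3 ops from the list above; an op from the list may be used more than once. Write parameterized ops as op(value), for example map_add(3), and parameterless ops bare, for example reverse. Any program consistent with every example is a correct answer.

filter_lt(3) | take(2) | count_even

Check, running the answer program on each example:
  [42, -20, 48, -15] -> [-20, -15] -> [-20, -15] -> 1
  [-40, 47, -1, 37, 7, 35, 13] -> [-40, -1] -> [-40, -1] -> 1
  [0, 7, 1, 17, 28, 6, 9, -48] -> [0, 1, -48] -> [0, 1] -> 1
  [34, 46, 13, 11, 21, 43, -17, 30, 37] -> [-17] -> [-17] -> 0
  [12, 50, 8, 20, -39] -> [-39] -> [-39] -> 0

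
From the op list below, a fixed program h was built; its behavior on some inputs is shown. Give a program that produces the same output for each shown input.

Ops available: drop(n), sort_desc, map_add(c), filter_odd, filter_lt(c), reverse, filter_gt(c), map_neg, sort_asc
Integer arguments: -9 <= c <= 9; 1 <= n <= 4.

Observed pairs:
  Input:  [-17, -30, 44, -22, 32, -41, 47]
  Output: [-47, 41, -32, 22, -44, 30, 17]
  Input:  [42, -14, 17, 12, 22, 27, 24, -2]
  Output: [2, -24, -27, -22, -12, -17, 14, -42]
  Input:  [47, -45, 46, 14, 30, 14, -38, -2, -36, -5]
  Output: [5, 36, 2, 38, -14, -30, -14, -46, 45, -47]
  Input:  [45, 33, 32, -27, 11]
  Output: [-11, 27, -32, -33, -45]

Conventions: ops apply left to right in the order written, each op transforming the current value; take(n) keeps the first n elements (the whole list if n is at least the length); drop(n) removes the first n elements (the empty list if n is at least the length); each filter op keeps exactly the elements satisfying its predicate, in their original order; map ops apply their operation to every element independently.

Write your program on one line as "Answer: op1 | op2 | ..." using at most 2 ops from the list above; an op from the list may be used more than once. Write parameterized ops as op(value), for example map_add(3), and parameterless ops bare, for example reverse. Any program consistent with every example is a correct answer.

map_neg | reverse

Check, running the answer program on each example:
  [-17, -30, 44, -22, 32, -41, 47] -> [17, 30, -44, 22, -32, 41, -47] -> [-47, 41, -32, 22, -44, 30, 17]
  [42, -14, 17, 12, 22, 27, 24, -2] -> [-42, 14, -17, -12, -22, -27, -24, 2] -> [2, -24, -27, -22, -12, -17, 14, -42]
  [47, -45, 46, 14, 30, 14, -38, -2, -36, -5] -> [-47, 45, -46, -14, -30, -14, 38, 2, 36, 5] -> [5, 36, 2, 38, -14, -30, -14, -46, 45, -47]
  [45, 33, 32, -27, 11] -> [-45, -33, -32, 27, -11] -> [-11, 27, -32, -33, -45]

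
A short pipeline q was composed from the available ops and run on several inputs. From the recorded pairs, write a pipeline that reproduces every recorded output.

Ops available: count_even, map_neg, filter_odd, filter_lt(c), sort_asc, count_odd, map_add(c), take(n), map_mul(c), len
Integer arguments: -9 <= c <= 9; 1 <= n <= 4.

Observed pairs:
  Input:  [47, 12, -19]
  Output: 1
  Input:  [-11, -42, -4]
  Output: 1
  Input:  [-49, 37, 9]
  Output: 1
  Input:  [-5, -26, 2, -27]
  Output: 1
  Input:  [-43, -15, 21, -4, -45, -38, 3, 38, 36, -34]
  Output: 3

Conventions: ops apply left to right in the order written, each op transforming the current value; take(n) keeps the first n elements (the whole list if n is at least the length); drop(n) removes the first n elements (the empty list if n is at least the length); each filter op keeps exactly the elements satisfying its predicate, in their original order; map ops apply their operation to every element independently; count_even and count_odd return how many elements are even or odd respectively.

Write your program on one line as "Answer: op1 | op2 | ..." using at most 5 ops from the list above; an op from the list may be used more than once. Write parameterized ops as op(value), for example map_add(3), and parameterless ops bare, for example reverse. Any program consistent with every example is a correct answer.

filter_lt(5) | filter_lt(-6) | take(4) | map_neg | count_odd

Check, running the answer program on each example:
  [47, 12, -19] -> [-19] -> [-19] -> [-19] -> [19] -> 1
  [-11, -42, -4] -> [-11, -42, -4] -> [-11, -42] -> [-11, -42] -> [11, 42] -> 1
  [-49, 37, 9] -> [-49] -> [-49] -> [-49] -> [49] -> 1
  [-5, -26, 2, -27] -> [-5, -26, 2, -27] -> [-26, -27] -> [-26, -27] -> [26, 27] -> 1
  [-43, -15, 21, -4, -45, -38, 3, 38, 36, -34] -> [-43, -15, -4, -45, -38, 3, -34] -> [-43, -15, -45, -38, -34] -> [-43, -15, -45, -38] -> [43, 15, 45, 38] -> 3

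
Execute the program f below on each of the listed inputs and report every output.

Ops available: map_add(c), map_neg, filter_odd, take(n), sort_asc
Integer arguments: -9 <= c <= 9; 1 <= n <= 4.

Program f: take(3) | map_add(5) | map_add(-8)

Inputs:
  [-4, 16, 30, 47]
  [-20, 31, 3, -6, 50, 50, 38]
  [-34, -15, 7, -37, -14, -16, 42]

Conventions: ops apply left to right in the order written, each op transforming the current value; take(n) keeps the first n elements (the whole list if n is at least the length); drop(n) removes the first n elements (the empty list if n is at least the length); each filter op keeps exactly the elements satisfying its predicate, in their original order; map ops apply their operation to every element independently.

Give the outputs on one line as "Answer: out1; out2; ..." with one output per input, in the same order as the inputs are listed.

Execution, op by op:
  [-4, 16, 30, 47] -> [-4, 16, 30] -> [1, 21, 35] -> [-7, 13, 27]
  [-20, 31, 3, -6, 50, 50, 38] -> [-20, 31, 3] -> [-15, 36, 8] -> [-23, 28, 0]
  [-34, -15, 7, -37, -14, -16, 42] -> [-34, -15, 7] -> [-29, -10, 12] -> [-37, -18, 4]

[-7, 13, 27]; [-23, 28, 0]; [-37, -18, 4]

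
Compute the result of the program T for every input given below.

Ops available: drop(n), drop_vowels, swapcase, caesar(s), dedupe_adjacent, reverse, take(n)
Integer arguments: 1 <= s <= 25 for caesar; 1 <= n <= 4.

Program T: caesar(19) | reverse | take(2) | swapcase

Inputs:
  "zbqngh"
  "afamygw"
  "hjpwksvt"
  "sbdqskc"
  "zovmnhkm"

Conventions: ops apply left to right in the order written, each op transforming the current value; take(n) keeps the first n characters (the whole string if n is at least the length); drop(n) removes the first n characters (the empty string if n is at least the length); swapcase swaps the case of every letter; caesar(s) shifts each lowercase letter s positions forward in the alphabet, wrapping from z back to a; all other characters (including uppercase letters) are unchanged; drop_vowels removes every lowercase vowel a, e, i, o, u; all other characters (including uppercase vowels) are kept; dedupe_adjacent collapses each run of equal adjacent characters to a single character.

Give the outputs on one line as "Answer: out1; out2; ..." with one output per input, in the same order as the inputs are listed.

Execution, op by op:
  "zbqngh" -> "sujgza" -> "azgjus" -> "az" -> "AZ"
  "afamygw" -> "tytfrzp" -> "pzrftyt" -> "pz" -> "PZ"
  "hjpwksvt" -> "acipdlom" -> "moldpica" -> "mo" -> "MO"
  "sbdqskc" -> "luwjldv" -> "vdljwul" -> "vd" -> "VD"
  "zovmnhkm" -> "shofgadf" -> "fdagfohs" -> "fd" -> "FD"

"AZ"; "PZ"; "MO"; "VD"; "FD"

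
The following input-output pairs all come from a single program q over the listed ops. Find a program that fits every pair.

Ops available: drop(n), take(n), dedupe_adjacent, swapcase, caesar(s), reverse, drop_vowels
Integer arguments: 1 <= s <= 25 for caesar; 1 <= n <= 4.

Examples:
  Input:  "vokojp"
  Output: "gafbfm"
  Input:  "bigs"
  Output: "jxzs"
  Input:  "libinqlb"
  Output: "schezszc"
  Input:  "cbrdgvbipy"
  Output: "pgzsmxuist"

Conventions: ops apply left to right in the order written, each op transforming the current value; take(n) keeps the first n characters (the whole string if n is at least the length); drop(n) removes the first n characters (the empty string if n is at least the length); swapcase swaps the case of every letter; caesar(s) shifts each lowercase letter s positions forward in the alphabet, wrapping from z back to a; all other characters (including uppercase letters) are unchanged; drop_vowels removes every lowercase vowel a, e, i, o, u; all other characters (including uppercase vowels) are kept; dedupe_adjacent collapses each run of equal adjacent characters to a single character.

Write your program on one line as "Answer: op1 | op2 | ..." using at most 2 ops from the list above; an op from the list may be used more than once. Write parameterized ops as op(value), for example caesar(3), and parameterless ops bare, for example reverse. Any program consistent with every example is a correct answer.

reverse | caesar(17)

Check, running the answer program on each example:
  "vokojp" -> "pjokov" -> "gafbfm"
  "bigs" -> "sgib" -> "jxzs"
  "libinqlb" -> "blqnibil" -> "schezszc"
  "cbrdgvbipy" -> "ypibvgdrbc" -> "pgzsmxuist"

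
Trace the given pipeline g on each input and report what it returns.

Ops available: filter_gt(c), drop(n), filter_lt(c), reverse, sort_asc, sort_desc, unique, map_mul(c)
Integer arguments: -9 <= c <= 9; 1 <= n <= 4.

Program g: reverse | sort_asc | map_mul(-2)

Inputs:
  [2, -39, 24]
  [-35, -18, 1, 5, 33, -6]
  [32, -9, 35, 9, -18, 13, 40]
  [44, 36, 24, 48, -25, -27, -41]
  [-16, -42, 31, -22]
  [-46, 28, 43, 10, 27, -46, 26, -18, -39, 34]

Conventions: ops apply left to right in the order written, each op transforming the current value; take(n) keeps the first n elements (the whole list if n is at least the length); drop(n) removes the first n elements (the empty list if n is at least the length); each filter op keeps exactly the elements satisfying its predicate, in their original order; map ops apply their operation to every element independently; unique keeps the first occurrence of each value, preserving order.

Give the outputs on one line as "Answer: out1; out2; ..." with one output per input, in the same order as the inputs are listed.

Execution, op by op:
  [2, -39, 24] -> [24, -39, 2] -> [-39, 2, 24] -> [78, -4, -48]
  [-35, -18, 1, 5, 33, -6] -> [-6, 33, 5, 1, -18, -35] -> [-35, -18, -6, 1, 5, 33] -> [70, 36, 12, -2, -10, -66]
  [32, -9, 35, 9, -18, 13, 40] -> [40, 13, -18, 9, 35, -9, 32] -> [-18, -9, 9, 13, 32, 35, 40] -> [36, 18, -18, -26, -64, -70, -80]
  [44, 36, 24, 48, -25, -27, -41] -> [-41, -27, -25, 48, 24, 36, 44] -> [-41, -27, -25, 24, 36, 44, 48] -> [82, 54, 50, -48, -72, -88, -96]
  [-16, -42, 31, -22] -> [-22, 31, -42, -16] -> [-42, -22, -16, 31] -> [84, 44, 32, -62]
  [-46, 28, 43, 10, 27, -46, 26, -18, -39, 34] -> [34, -39, -18, 26, -46, 27, 10, 43, 28, -46] -> [-46, -46, -39, -18, 10, 26, 27, 28, 34, 43] -> [92, 92, 78, 36, -20, -52, -54, -56, -68, -86]

[78, -4, -48]; [70, 36, 12, -2, -10, -66]; [36, 18, -18, -26, -64, -70, -80]; [82, 54, 50, -48, -72, -88, -96]; [84, 44, 32, -62]; [92, 92, 78, 36, -20, -52, -54, -56, -68, -86]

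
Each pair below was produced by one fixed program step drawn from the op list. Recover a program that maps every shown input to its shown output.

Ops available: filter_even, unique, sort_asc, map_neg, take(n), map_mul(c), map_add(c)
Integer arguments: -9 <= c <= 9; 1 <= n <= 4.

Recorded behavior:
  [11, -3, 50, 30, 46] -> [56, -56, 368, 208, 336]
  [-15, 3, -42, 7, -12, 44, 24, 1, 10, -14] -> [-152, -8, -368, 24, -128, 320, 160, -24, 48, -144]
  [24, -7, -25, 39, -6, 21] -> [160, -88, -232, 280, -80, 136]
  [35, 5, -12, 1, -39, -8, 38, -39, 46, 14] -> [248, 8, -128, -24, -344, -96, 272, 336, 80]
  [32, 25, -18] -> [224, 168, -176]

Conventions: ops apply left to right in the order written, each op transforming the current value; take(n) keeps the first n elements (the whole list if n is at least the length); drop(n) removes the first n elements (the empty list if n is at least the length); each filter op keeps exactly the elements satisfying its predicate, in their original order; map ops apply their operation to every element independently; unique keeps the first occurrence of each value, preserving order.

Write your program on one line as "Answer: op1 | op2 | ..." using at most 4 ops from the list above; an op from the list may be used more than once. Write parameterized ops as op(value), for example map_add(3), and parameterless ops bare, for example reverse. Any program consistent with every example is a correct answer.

map_add(-4) | map_neg | map_mul(-8) | unique

Check, running the answer program on each example:
  [11, -3, 50, 30, 46] -> [7, -7, 46, 26, 42] -> [-7, 7, -46, -26, -42] -> [56, -56, 368, 208, 336] -> [56, -56, 368, 208, 336]
  [-15, 3, -42, 7, -12, 44, 24, 1, 10, -14] -> [-19, -1, -46, 3, -16, 40, 20, -3, 6, -18] -> [19, 1, 46, -3, 16, -40, -20, 3, -6, 18] -> [-152, -8, -368, 24, -128, 320, 160, -24, 48, -144] -> [-152, -8, -368, 24, -128, 320, 160, -24, 48, -144]
  [24, -7, -25, 39, -6, 21] -> [20, -11, -29, 35, -10, 17] -> [-20, 11, 29, -35, 10, -17] -> [160, -88, -232, 280, -80, 136] -> [160, -88, -232, 280, -80, 136]
  [35, 5, -12, 1, -39, -8, 38, -39, 46, 14] -> [31, 1, -16, -3, -43, -12, 34, -43, 42, 10] -> [-31, -1, 16, 3, 43, 12, -34, 43, -42, -10] -> [248, 8, -128, -24, -344, -96, 272, -344, 336, 80] -> [248, 8, -128, -24, -344, -96, 272, 336, 80]
  [32, 25, -18] -> [28, 21, -22] -> [-28, -21, 22] -> [224, 168, -176] -> [224, 168, -176]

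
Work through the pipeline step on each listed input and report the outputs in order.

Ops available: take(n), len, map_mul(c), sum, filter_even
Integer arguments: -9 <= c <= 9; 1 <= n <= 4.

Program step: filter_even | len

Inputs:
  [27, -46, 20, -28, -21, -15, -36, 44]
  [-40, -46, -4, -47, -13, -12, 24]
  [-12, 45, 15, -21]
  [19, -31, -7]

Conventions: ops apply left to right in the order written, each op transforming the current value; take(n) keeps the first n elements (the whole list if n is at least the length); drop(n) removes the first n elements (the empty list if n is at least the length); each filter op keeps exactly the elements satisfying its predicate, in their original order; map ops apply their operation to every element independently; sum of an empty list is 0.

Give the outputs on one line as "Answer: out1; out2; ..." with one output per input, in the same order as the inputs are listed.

Execution, op by op:
  [27, -46, 20, -28, -21, -15, -36, 44] -> [-46, 20, -28, -36, 44] -> 5
  [-40, -46, -4, -47, -13, -12, 24] -> [-40, -46, -4, -12, 24] -> 5
  [-12, 45, 15, -21] -> [-12] -> 1
  [19, -31, -7] -> [] -> 0

5; 5; 1; 0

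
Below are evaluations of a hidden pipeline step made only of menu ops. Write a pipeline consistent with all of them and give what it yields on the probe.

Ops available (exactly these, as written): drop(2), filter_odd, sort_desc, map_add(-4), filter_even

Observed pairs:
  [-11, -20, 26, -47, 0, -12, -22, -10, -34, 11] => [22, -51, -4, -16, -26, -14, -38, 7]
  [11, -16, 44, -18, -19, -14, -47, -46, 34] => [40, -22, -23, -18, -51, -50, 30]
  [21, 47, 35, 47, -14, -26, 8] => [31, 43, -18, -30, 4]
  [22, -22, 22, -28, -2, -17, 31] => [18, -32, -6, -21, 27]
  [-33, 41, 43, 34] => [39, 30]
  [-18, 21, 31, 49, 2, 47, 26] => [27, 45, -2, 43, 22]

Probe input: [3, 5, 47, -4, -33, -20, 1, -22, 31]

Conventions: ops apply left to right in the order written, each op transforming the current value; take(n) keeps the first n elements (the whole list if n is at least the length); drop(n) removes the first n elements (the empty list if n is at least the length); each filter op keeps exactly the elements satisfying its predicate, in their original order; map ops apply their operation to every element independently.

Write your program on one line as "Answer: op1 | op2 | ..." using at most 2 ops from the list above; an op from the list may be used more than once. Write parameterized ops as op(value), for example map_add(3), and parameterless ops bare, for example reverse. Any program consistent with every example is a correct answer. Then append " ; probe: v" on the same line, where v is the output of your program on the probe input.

drop(2) | map_add(-4) ; probe: [43, -8, -37, -24, -3, -26, 27]

Check, running the answer program on each example:
  [-11, -20, 26, -47, 0, -12, -22, -10, -34, 11] -> [26, -47, 0, -12, -22, -10, -34, 11] -> [22, -51, -4, -16, -26, -14, -38, 7]
  [11, -16, 44, -18, -19, -14, -47, -46, 34] -> [44, -18, -19, -14, -47, -46, 34] -> [40, -22, -23, -18, -51, -50, 30]
  [21, 47, 35, 47, -14, -26, 8] -> [35, 47, -14, -26, 8] -> [31, 43, -18, -30, 4]
  [22, -22, 22, -28, -2, -17, 31] -> [22, -28, -2, -17, 31] -> [18, -32, -6, -21, 27]
  [-33, 41, 43, 34] -> [43, 34] -> [39, 30]
  [-18, 21, 31, 49, 2, 47, 26] -> [31, 49, 2, 47, 26] -> [27, 45, -2, 43, 22]
  probe: [3, 5, 47, -4, -33, -20, 1, -22, 31] -> [47, -4, -33, -20, 1, -22, 31] -> [43, -8, -37, -24, -3, -26, 27]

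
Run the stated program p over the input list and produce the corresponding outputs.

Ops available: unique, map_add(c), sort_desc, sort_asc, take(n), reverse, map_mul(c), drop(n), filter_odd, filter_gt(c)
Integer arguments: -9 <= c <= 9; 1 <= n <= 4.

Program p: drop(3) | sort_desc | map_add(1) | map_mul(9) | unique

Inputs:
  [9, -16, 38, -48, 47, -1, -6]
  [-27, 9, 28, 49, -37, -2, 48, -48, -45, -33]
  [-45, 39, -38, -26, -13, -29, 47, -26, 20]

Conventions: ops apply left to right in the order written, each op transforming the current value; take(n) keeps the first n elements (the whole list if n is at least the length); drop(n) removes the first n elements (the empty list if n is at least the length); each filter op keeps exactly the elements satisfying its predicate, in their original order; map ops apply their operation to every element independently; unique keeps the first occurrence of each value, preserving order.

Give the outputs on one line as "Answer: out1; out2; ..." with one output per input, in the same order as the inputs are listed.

[432, 0, -45, -423]; [450, 441, -9, -288, -324, -396, -423]; [432, 189, -108, -225, -252]

Execution, op by op:
  [9, -16, 38, -48, 47, -1, -6] -> [-48, 47, -1, -6] -> [47, -1, -6, -48] -> [48, 0, -5, -47] -> [432, 0, -45, -423] -> [432, 0, -45, -423]
  [-27, 9, 28, 49, -37, -2, 48, -48, -45, -33] -> [49, -37, -2, 48, -48, -45, -33] -> [49, 48, -2, -33, -37, -45, -48] -> [50, 49, -1, -32, -36, -44, -47] -> [450, 441, -9, -288, -324, -396, -423] -> [450, 441, -9, -288, -324, -396, -423]
  [-45, 39, -38, -26, -13, -29, 47, -26, 20] -> [-26, -13, -29, 47, -26, 20] -> [47, 20, -13, -26, -26, -29] -> [48, 21, -12, -25, -25, -28] -> [432, 189, -108, -225, -225, -252] -> [432, 189, -108, -225, -252]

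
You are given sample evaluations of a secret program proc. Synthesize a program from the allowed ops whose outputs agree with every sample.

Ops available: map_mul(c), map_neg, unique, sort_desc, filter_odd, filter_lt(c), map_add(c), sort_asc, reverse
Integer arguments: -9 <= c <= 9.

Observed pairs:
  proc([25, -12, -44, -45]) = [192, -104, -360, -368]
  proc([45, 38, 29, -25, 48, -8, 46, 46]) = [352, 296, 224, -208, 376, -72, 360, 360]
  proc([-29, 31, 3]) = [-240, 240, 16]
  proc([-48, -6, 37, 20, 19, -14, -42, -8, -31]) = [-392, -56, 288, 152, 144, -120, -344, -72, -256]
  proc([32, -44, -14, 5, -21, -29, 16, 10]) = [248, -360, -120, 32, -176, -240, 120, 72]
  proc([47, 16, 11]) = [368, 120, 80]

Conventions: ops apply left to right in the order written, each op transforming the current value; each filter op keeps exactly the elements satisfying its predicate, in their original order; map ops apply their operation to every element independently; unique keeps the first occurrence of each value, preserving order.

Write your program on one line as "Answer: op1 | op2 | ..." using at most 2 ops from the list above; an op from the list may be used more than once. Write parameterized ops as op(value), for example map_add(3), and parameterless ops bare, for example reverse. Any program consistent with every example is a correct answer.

map_add(-1) | map_mul(8)

Check, running the answer program on each example:
  [25, -12, -44, -45] -> [24, -13, -45, -46] -> [192, -104, -360, -368]
  [45, 38, 29, -25, 48, -8, 46, 46] -> [44, 37, 28, -26, 47, -9, 45, 45] -> [352, 296, 224, -208, 376, -72, 360, 360]
  [-29, 31, 3] -> [-30, 30, 2] -> [-240, 240, 16]
  [-48, -6, 37, 20, 19, -14, -42, -8, -31] -> [-49, -7, 36, 19, 18, -15, -43, -9, -32] -> [-392, -56, 288, 152, 144, -120, -344, -72, -256]
  [32, -44, -14, 5, -21, -29, 16, 10] -> [31, -45, -15, 4, -22, -30, 15, 9] -> [248, -360, -120, 32, -176, -240, 120, 72]
  [47, 16, 11] -> [46, 15, 10] -> [368, 120, 80]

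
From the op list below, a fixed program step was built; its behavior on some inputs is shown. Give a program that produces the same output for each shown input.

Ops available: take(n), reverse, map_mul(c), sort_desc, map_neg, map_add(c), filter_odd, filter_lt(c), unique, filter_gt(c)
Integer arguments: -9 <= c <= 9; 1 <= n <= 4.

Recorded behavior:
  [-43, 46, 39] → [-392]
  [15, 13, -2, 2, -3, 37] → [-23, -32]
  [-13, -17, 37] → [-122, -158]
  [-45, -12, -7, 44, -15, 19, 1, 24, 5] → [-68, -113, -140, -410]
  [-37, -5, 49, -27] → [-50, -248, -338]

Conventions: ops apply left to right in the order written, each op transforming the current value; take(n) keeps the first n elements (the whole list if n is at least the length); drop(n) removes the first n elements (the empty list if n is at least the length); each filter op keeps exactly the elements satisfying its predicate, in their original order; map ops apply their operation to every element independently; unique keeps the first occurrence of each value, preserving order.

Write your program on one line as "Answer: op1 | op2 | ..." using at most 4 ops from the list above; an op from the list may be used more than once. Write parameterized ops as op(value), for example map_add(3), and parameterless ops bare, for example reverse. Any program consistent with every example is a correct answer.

map_mul(9) | map_add(-5) | filter_lt(1) | sort_desc

Check, running the answer program on each example:
  [-43, 46, 39] -> [-387, 414, 351] -> [-392, 409, 346] -> [-392] -> [-392]
  [15, 13, -2, 2, -3, 37] -> [135, 117, -18, 18, -27, 333] -> [130, 112, -23, 13, -32, 328] -> [-23, -32] -> [-23, -32]
  [-13, -17, 37] -> [-117, -153, 333] -> [-122, -158, 328] -> [-122, -158] -> [-122, -158]
  [-45, -12, -7, 44, -15, 19, 1, 24, 5] -> [-405, -108, -63, 396, -135, 171, 9, 216, 45] -> [-410, -113, -68, 391, -140, 166, 4, 211, 40] -> [-410, -113, -68, -140] -> [-68, -113, -140, -410]
  [-37, -5, 49, -27] -> [-333, -45, 441, -243] -> [-338, -50, 436, -248] -> [-338, -50, -248] -> [-50, -248, -338]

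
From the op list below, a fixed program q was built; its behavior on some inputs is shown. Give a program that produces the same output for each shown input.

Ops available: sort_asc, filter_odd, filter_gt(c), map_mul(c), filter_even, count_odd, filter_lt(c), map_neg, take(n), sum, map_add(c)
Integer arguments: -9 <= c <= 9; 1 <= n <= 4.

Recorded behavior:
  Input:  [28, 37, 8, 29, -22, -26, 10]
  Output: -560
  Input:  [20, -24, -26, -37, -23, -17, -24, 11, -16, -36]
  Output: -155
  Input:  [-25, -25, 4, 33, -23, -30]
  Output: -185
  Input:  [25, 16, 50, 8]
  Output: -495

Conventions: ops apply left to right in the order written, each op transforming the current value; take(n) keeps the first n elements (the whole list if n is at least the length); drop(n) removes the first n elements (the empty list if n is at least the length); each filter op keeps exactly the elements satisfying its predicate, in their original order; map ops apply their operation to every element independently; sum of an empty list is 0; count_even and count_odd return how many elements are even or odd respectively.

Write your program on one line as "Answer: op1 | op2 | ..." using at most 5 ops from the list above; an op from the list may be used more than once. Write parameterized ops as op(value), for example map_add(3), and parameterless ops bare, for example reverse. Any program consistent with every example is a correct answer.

map_mul(5) | filter_gt(-3) | map_neg | sum

Check, running the answer program on each example:
  [28, 37, 8, 29, -22, -26, 10] -> [140, 185, 40, 145, -110, -130, 50] -> [140, 185, 40, 145, 50] -> [-140, -185, -40, -145, -50] -> -560
  [20, -24, -26, -37, -23, -17, -24, 11, -16, -36] -> [100, -120, -130, -185, -115, -85, -120, 55, -80, -180] -> [100, 55] -> [-100, -55] -> -155
  [-25, -25, 4, 33, -23, -30] -> [-125, -125, 20, 165, -115, -150] -> [20, 165] -> [-20, -165] -> -185
  [25, 16, 50, 8] -> [125, 80, 250, 40] -> [125, 80, 250, 40] -> [-125, -80, -250, -40] -> -495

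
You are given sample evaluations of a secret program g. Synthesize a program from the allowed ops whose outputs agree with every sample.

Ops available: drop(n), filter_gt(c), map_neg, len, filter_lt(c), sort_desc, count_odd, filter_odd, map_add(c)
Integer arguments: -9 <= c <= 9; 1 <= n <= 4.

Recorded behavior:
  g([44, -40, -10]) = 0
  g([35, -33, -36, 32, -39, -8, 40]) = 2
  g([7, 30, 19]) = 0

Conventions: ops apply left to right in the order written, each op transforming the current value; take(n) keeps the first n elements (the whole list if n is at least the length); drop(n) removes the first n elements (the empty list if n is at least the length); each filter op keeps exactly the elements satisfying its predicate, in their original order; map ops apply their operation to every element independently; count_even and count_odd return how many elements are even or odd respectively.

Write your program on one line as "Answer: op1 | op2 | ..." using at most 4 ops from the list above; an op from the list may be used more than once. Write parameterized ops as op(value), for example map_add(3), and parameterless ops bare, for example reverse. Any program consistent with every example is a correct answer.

filter_lt(2) | sort_desc | count_odd

Check, running the answer program on each example:
  [44, -40, -10] -> [-40, -10] -> [-10, -40] -> 0
  [35, -33, -36, 32, -39, -8, 40] -> [-33, -36, -39, -8] -> [-8, -33, -36, -39] -> 2
  [7, 30, 19] -> [] -> [] -> 0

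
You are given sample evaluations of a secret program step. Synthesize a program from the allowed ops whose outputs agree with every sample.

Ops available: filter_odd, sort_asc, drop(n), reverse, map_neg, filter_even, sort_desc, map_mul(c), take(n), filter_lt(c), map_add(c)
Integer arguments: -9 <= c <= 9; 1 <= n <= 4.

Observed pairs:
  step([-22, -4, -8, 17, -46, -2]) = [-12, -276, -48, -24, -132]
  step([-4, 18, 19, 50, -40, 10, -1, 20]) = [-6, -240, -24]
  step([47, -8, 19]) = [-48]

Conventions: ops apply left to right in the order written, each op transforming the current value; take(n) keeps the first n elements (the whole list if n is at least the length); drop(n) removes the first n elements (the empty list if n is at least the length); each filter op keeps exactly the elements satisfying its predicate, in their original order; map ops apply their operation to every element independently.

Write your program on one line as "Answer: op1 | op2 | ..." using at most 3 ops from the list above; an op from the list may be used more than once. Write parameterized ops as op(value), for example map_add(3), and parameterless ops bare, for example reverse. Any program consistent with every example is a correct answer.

filter_lt(8) | map_mul(6) | reverse

Check, running the answer program on each example:
  [-22, -4, -8, 17, -46, -2] -> [-22, -4, -8, -46, -2] -> [-132, -24, -48, -276, -12] -> [-12, -276, -48, -24, -132]
  [-4, 18, 19, 50, -40, 10, -1, 20] -> [-4, -40, -1] -> [-24, -240, -6] -> [-6, -240, -24]
  [47, -8, 19] -> [-8] -> [-48] -> [-48]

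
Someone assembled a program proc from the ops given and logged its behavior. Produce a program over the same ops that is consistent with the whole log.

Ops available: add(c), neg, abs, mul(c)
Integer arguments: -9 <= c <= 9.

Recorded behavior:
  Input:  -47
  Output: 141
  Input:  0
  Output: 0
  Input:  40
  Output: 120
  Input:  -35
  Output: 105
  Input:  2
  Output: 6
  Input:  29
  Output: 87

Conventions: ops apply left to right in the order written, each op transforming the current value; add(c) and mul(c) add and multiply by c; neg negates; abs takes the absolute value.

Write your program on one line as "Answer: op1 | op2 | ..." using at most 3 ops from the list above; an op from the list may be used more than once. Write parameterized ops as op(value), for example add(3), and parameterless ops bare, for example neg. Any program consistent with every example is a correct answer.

abs | mul(3)

Check, running the answer program on each example:
  -47 -> 47 -> 141
  0 -> 0 -> 0
  40 -> 40 -> 120
  -35 -> 35 -> 105
  2 -> 2 -> 6
  29 -> 29 -> 87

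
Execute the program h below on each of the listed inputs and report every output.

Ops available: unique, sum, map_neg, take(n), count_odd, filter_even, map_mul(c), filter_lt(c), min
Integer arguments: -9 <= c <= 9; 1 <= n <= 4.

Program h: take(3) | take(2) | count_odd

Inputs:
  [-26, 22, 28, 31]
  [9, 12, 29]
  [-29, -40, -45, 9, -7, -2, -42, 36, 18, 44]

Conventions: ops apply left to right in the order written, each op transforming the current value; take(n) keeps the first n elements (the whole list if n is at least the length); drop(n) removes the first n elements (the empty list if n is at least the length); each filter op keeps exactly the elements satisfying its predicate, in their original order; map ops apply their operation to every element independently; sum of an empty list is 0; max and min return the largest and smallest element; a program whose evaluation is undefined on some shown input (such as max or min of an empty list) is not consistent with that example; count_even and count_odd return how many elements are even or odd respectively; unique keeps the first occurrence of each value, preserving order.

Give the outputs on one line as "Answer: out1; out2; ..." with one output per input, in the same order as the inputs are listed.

0; 1; 1

Execution, op by op:
  [-26, 22, 28, 31] -> [-26, 22, 28] -> [-26, 22] -> 0
  [9, 12, 29] -> [9, 12, 29] -> [9, 12] -> 1
  [-29, -40, -45, 9, -7, -2, -42, 36, 18, 44] -> [-29, -40, -45] -> [-29, -40] -> 1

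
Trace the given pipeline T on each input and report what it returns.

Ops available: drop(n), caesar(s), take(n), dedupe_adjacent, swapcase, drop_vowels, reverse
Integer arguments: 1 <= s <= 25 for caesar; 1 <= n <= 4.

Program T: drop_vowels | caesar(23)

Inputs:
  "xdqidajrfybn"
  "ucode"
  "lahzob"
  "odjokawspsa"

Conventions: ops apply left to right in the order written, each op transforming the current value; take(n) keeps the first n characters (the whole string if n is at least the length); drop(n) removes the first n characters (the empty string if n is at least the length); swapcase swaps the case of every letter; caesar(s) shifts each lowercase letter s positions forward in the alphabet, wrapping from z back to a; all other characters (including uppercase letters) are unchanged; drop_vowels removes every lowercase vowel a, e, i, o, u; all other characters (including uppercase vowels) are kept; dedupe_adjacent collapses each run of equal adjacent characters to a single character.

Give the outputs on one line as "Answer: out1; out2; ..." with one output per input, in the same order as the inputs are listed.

"uanagocvyk"; "za"; "iewy"; "aghtpmp"

Execution, op by op:
  "xdqidajrfybn" -> "xdqdjrfybn" -> "uanagocvyk"
  "ucode" -> "cd" -> "za"
  "lahzob" -> "lhzb" -> "iewy"
  "odjokawspsa" -> "djkwsps" -> "aghtpmp"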